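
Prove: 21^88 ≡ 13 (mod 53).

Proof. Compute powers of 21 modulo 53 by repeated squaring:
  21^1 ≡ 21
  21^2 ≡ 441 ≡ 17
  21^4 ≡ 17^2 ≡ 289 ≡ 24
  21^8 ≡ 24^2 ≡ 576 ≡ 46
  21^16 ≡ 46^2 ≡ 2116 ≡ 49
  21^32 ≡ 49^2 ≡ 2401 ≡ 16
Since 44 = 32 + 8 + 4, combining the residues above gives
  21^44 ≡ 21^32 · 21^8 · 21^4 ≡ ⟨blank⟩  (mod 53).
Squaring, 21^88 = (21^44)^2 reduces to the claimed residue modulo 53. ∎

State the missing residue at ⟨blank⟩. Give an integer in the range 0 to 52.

15

Multiply the listed residues: 16 · 46 · 24 = 736 → 17664.
Reducing modulo 53: 17664 = 333·53 + 15, so 21^44 ≡ 15.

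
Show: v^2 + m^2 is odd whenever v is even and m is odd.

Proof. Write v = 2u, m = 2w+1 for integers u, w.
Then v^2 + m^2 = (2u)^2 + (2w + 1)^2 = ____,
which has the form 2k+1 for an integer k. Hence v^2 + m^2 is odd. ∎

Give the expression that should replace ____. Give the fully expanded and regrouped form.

(2u)^2 + (2w + 1)^2 = 4u^2 + 4w^2 + 4w + 1
= 2(2u^2 + 2w^2 + 2w) + 1.
Since 2u^2 + 2w^2 + 2w is an integer, the sum of squares is of the form 2k+1 for an integer k.

2(2u^2 + 2w^2 + 2w) + 1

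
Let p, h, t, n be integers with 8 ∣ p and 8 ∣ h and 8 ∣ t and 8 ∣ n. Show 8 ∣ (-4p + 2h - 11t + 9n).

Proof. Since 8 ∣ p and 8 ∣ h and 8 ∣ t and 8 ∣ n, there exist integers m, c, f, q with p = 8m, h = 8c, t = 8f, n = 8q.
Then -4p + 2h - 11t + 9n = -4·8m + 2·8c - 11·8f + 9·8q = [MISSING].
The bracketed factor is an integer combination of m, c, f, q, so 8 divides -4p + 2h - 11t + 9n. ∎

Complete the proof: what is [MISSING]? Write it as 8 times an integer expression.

Each term has a factor of 8: -4·8m + 2·8c - 11·8f + 9·8q = 8·(2c - 11f - 4m + 9q).
Since 2c - 11f - 4m + 9q is an integer, 8 ∣ (-4p + 2h - 11t + 9n).

8(2c - 11f - 4m + 9q)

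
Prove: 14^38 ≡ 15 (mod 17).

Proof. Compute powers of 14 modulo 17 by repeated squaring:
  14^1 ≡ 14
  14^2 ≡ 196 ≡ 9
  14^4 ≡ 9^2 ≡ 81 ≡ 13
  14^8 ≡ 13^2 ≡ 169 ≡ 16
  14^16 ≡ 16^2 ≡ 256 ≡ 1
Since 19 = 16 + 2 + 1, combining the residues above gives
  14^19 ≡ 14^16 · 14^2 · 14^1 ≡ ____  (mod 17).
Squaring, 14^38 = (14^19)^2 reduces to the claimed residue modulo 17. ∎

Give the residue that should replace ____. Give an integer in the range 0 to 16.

Multiply the listed residues: 1 · 9 · 14 = 9 → 126.
Reducing modulo 17: 126 = 7·17 + 7, so 14^19 ≡ 7.

7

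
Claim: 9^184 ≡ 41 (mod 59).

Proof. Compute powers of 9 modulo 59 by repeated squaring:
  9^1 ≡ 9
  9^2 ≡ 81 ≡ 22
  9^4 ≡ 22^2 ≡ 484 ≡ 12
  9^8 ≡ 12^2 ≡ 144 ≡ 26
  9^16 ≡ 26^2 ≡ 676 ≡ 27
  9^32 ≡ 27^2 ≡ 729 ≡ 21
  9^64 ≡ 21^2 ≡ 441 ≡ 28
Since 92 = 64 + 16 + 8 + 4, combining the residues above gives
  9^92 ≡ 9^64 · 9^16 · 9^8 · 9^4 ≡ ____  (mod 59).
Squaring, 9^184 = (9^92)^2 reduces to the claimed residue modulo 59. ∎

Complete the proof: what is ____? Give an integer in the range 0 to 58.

Multiply the listed residues: 28 · 27 · 26 · 12 = 756 → 19656 → 235872.
Reducing modulo 59: 235872 = 3997·59 + 49, so 9^92 ≡ 49.

49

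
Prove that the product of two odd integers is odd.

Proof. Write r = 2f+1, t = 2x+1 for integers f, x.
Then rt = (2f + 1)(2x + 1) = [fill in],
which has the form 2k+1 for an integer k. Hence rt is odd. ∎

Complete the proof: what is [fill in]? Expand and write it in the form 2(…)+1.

2(2fx + f + x) + 1

(2f + 1)(2x + 1) = 4fx + 2f + 2x + 1
= 2(2fx + f + x) + 1.
Since 2fx + f + x is an integer, the product is of the form 2k+1 for an integer k.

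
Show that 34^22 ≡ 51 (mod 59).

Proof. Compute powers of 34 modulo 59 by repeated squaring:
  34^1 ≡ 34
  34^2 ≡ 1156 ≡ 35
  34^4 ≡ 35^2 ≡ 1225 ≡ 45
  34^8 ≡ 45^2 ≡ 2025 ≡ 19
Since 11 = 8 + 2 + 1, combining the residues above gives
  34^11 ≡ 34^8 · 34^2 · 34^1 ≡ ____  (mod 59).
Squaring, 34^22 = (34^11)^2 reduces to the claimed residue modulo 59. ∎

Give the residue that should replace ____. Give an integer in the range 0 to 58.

13

Multiply the listed residues: 19 · 35 · 34 = 665 → 22610.
Reducing modulo 59: 22610 = 383·59 + 13, so 34^11 ≡ 13.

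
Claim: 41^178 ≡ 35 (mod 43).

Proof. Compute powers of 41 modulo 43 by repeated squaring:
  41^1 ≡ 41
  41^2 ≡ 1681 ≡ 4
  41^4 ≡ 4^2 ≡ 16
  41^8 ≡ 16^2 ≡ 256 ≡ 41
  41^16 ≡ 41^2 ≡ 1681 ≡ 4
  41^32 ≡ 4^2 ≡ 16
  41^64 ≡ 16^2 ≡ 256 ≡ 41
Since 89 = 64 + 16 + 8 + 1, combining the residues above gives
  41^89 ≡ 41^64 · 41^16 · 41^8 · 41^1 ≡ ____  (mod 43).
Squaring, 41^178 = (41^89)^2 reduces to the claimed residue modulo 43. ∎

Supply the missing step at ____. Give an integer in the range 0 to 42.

11

Multiply the listed residues: 41 · 4 · 41 · 41 = 164 → 6724 → 275684.
Reducing modulo 43: 275684 = 6411·43 + 11, so 41^89 ≡ 11.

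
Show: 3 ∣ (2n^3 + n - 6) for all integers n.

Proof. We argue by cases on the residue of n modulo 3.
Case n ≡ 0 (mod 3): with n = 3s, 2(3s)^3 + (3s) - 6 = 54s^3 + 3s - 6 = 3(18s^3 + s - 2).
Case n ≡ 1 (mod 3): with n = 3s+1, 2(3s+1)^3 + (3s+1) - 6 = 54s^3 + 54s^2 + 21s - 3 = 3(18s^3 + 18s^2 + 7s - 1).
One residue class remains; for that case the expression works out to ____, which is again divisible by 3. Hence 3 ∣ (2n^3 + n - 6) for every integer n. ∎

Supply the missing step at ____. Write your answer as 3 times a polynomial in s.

The residues treated are {0, 1}, so the missing case is n ≡ 2 (mod 3); write n = 3s+2.
Then 2(3s+2)^3 + (3s+2) - 6 = 54s^3 + 108s^2 + 75s + 12 = 3(18s^3 + 36s^2 + 25s + 4).

3(18s^3 + 36s^2 + 25s + 4)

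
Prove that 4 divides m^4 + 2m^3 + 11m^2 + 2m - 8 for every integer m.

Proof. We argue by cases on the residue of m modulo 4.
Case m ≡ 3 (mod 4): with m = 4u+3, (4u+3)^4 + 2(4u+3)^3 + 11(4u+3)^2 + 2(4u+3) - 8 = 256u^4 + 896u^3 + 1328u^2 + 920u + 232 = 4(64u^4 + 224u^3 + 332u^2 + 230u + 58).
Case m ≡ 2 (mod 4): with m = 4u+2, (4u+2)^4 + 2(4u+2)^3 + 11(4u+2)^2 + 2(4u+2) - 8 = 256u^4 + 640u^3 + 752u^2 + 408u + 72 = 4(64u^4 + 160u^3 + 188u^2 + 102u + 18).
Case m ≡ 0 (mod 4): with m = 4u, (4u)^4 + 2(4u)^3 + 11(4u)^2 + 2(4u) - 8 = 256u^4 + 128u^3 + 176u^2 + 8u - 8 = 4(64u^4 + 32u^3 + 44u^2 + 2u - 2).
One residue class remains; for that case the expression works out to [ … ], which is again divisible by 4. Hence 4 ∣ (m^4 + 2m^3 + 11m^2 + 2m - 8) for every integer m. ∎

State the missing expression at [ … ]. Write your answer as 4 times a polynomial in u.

Only m ≡ 1 (mod 4) is unaccounted for. Put m = 4u+1:
(4u+1)^4 + 2(4u+1)^3 + 11(4u+1)^2 + 2(4u+1) - 8 expands to 256u^4 + 384u^3 + 368u^2 + 136u + 8,
and factoring out 4 leaves 4(64u^4 + 96u^3 + 92u^2 + 34u + 2).

4(64u^4 + 96u^3 + 92u^2 + 34u + 2)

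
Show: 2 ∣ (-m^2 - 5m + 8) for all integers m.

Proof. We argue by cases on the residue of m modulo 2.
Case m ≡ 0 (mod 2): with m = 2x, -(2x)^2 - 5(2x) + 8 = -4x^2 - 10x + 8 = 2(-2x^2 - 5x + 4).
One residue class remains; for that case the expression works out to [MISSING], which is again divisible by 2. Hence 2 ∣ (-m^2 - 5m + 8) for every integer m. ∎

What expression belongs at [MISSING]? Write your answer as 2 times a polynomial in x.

The residues treated are {0}, so the missing case is m ≡ 1 (mod 2); write m = 2x+1.
Then -(2x+1)^2 - 5(2x+1) + 8 = -4x^2 - 14x + 2 = 2(-2x^2 - 7x + 1).

2(-2x^2 - 7x + 1)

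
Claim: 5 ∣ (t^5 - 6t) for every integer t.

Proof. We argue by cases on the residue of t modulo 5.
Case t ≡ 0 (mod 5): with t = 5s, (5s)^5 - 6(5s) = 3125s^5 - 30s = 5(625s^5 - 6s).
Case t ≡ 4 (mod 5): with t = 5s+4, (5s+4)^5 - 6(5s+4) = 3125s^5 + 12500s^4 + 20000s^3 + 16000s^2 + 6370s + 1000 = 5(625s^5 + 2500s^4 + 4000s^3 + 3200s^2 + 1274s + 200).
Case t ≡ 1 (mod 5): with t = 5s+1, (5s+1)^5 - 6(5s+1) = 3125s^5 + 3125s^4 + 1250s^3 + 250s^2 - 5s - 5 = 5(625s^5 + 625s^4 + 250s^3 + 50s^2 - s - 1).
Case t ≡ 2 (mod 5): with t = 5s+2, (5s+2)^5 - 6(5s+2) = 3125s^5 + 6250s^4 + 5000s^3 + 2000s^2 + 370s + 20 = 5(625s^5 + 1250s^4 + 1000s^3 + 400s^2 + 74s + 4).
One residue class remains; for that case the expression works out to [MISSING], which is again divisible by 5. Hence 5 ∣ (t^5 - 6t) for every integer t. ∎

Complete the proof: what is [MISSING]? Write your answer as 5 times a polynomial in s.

5(625s^5 + 1875s^4 + 2250s^3 + 1350s^2 + 399s + 45)

Only t ≡ 3 (mod 5) is unaccounted for. Put t = 5s+3:
(5s+3)^5 - 6(5s+3) expands to 3125s^5 + 9375s^4 + 11250s^3 + 6750s^2 + 1995s + 225,
and factoring out 5 leaves 5(625s^5 + 1875s^4 + 2250s^3 + 1350s^2 + 399s + 45).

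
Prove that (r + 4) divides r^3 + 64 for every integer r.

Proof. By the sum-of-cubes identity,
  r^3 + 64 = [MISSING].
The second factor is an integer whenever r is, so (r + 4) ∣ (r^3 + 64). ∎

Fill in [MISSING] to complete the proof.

Polynomial division of r^3 + 64 by r + 4 leaves remainder 0 and quotient r^2 - 4r + 16.
Hence r^3 + 64 = (r + 4)(r^2 - 4r + 16).

(r + 4)(r^2 - 4r + 16)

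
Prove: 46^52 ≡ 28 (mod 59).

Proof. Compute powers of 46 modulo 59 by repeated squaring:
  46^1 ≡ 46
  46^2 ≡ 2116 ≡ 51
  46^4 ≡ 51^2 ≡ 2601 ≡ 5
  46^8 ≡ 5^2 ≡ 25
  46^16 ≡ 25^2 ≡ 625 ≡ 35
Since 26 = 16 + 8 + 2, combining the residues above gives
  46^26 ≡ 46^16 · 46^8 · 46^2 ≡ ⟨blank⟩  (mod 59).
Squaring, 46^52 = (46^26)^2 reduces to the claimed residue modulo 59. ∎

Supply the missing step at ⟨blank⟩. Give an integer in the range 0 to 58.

21

46^16 · 46^8 · 46^2 ≡ 35 · 25 · 51 = 44625.
44625 mod 59 = 21, so 46^26 ≡ 21 (mod 59).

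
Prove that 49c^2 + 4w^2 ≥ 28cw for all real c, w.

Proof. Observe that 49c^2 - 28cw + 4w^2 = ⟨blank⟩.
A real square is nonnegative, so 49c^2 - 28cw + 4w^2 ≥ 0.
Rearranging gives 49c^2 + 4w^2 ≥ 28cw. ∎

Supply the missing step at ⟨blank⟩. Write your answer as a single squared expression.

49c^2 - 28cw + 4w^2 is a perfect-square trinomial: the outer terms are (7c)^2 and (2w)^2, and the cross term is -2·7c·2w.
So 49c^2 - 28cw + 4w^2 = (7c - 2w)^2 ≥ 0.

(7c - 2w)^2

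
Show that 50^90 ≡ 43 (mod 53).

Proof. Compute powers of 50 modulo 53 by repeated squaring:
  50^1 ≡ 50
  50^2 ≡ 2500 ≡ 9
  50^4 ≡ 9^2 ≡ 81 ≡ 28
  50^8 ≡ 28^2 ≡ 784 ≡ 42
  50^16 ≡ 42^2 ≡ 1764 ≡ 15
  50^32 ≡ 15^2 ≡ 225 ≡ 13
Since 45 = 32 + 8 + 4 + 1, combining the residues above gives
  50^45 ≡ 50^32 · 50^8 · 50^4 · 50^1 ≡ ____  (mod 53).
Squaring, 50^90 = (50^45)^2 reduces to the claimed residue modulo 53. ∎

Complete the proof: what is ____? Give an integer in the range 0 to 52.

50^32 · 50^8 · 50^4 · 50^1 ≡ 13 · 42 · 28 · 50 = 764400.
764400 mod 53 = 34, so 50^45 ≡ 34 (mod 53).

34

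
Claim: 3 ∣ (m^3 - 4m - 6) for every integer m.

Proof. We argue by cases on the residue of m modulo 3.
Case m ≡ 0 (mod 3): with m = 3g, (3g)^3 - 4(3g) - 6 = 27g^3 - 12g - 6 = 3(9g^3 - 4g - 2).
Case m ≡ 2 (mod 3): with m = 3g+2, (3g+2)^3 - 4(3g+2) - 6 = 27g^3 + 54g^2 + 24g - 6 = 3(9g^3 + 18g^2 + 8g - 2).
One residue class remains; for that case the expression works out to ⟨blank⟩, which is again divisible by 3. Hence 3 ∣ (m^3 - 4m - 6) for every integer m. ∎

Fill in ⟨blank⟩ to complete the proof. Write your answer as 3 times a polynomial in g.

Only m ≡ 1 (mod 3) is unaccounted for. Put m = 3g+1:
(3g+1)^3 - 4(3g+1) - 6 expands to 27g^3 + 27g^2 - 3g - 9,
and factoring out 3 leaves 3(9g^3 + 9g^2 - g - 3).

3(9g^3 + 9g^2 - g - 3)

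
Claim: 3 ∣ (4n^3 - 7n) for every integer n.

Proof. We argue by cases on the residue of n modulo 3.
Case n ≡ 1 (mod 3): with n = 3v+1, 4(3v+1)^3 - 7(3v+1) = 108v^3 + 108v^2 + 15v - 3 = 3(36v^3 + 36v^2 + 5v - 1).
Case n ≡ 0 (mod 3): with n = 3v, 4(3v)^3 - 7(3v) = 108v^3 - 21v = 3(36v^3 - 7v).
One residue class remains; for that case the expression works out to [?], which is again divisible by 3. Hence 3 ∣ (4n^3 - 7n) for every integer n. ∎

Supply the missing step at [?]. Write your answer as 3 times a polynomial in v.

3(36v^3 + 72v^2 + 41v + 6)

Only n ≡ 2 (mod 3) is unaccounted for. Put n = 3v+2:
4(3v+2)^3 - 7(3v+2) expands to 108v^3 + 216v^2 + 123v + 18,
and factoring out 3 leaves 3(36v^3 + 72v^2 + 41v + 6).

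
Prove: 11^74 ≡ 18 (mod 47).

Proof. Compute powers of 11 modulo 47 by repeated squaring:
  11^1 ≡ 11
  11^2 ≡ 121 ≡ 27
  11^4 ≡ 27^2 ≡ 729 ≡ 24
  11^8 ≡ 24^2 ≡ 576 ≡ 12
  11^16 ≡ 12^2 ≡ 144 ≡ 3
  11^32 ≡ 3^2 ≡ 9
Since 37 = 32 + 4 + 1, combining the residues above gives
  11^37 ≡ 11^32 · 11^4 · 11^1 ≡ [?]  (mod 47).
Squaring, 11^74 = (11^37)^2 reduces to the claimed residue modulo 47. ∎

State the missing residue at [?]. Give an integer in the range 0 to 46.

Multiply the listed residues: 9 · 24 · 11 = 216 → 2376.
Reducing modulo 47: 2376 = 50·47 + 26, so 11^37 ≡ 26.

26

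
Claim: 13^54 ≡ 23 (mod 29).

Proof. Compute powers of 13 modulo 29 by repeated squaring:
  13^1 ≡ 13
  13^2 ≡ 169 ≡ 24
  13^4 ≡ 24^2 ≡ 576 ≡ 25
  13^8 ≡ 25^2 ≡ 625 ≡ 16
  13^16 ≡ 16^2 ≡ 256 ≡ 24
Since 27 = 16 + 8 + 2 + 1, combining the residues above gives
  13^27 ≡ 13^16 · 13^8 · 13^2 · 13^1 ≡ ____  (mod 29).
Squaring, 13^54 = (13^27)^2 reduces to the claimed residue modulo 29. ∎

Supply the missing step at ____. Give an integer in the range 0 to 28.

Multiply the listed residues: 24 · 16 · 24 · 13 = 384 → 9216 → 119808.
Reducing modulo 29: 119808 = 4131·29 + 9, so 13^27 ≡ 9.

9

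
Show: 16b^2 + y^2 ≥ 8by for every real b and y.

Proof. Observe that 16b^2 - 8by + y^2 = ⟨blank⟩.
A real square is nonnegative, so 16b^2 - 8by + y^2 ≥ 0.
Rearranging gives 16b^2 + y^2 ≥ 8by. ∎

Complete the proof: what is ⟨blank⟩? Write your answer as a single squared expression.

16b^2 - 8by + y^2 is a perfect-square trinomial: the outer terms are (4b)^2 and (y)^2, and the cross term is -2·4b·y.
So 16b^2 - 8by + y^2 = (4b - y)^2 ≥ 0.

(4b - y)^2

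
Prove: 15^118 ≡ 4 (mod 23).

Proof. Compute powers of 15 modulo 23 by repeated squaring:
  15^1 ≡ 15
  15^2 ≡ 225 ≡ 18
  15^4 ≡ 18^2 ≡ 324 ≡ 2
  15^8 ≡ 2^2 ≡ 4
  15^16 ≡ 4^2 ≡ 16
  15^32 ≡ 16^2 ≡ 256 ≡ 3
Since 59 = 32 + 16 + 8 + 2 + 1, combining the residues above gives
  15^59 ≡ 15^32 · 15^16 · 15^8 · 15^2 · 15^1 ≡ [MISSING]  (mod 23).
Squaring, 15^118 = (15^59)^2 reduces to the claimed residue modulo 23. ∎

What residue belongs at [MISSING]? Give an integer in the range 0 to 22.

21

15^32 · 15^16 · 15^8 · 15^2 · 15^1 ≡ 3 · 16 · 4 · 18 · 15 = 51840.
51840 mod 23 = 21, so 15^59 ≡ 21 (mod 23).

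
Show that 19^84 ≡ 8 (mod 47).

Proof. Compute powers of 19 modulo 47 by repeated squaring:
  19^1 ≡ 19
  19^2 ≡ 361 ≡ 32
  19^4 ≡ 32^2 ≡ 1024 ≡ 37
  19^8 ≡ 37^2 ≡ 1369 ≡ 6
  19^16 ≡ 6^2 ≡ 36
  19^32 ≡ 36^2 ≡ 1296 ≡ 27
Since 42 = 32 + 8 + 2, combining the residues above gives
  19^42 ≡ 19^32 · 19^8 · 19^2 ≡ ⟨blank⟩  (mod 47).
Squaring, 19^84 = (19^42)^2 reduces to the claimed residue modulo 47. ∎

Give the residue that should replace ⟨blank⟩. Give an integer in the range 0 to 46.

Multiply the listed residues: 27 · 6 · 32 = 162 → 5184.
Reducing modulo 47: 5184 = 110·47 + 14, so 19^42 ≡ 14.

14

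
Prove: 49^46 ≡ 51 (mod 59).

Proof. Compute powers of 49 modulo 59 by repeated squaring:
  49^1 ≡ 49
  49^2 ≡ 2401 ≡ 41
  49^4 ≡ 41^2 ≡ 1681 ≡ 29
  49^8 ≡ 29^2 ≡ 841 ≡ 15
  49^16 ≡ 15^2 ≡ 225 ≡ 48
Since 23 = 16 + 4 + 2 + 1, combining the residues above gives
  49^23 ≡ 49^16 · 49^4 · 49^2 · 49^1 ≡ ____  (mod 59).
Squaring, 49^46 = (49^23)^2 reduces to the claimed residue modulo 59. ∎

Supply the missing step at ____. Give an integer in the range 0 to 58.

46

49^16 · 49^4 · 49^2 · 49^1 ≡ 48 · 29 · 41 · 49 = 2796528.
2796528 mod 59 = 46, so 49^23 ≡ 46 (mod 59).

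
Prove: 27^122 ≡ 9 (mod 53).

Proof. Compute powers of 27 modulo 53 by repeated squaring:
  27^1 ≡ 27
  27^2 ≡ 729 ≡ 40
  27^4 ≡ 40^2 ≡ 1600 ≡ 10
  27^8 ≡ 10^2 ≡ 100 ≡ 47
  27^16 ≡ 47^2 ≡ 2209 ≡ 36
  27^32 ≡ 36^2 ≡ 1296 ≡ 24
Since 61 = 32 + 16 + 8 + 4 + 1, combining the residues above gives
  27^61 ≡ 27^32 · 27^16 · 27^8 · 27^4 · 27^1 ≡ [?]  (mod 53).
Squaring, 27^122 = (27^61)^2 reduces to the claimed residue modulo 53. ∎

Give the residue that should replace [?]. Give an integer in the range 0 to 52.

27^32 · 27^16 · 27^8 · 27^4 · 27^1 ≡ 24 · 36 · 47 · 10 · 27 = 10964160.
10964160 mod 53 = 50, so 27^61 ≡ 50 (mod 53).

50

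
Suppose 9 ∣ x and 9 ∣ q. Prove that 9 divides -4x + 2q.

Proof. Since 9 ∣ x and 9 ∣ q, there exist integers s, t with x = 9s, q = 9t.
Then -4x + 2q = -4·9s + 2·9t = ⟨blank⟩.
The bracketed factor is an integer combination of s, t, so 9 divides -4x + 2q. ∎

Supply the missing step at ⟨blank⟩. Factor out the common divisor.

9(-4s + 2t)

Pull the common 9 out of every term: -4·9s + 2·9t = 9(-4s + 2t).
-4s + 2t is an integer, which exhibits the divisibility.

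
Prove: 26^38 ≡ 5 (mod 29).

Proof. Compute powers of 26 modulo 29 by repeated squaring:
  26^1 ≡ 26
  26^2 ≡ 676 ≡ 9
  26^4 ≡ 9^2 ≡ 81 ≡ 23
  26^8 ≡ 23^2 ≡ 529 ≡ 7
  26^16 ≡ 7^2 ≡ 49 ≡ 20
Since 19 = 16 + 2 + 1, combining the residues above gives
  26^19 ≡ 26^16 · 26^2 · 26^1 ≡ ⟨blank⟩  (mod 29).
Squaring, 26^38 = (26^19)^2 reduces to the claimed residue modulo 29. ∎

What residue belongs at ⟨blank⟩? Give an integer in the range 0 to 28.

11

Multiply the listed residues: 20 · 9 · 26 = 180 → 4680.
Reducing modulo 29: 4680 = 161·29 + 11, so 26^19 ≡ 11.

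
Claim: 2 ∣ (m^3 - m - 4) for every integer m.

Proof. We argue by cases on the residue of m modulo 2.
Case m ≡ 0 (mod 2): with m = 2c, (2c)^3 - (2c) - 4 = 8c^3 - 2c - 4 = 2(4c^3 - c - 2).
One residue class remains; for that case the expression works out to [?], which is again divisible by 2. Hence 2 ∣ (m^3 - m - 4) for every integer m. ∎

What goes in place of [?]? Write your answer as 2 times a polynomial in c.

2(4c^3 + 6c^2 + 2c - 2)

The residues treated are {0}, so the missing case is m ≡ 1 (mod 2); write m = 2c+1.
Then (2c+1)^3 - (2c+1) - 4 = 8c^3 + 12c^2 + 4c - 4 = 2(4c^3 + 6c^2 + 2c - 2).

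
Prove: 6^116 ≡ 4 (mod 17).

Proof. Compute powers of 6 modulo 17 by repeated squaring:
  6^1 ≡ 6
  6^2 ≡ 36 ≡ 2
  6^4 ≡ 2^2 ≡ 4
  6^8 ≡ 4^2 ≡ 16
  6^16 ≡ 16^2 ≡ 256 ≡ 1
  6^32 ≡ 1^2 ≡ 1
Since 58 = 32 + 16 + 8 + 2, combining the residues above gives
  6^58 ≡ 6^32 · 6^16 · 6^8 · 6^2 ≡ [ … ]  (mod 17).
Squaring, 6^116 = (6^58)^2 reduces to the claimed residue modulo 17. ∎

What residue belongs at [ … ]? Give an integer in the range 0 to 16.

15

6^32 · 6^16 · 6^8 · 6^2 ≡ 1 · 1 · 16 · 2 = 32.
32 mod 17 = 15, so 6^58 ≡ 15 (mod 17).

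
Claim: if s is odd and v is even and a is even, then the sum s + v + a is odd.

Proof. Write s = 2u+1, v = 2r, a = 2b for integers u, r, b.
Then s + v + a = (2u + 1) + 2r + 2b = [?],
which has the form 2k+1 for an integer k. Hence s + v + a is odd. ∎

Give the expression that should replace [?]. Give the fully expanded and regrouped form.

2(b + r + u) + 1

(2u + 1) + 2r + 2b = 2b + 2r + 2u + 1
= 2(b + r + u) + 1.
Since b + r + u is an integer, the sum is of the form 2k+1 for an integer k.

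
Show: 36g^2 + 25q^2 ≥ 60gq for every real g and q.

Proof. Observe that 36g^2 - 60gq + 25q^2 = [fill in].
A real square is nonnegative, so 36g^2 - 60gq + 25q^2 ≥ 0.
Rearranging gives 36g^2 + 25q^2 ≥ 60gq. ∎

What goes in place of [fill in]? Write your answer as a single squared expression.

(6g - 5q)^2

The leading and trailing coefficients are 6^2 and 5^2, and 60 = 2·6·5, so the trinomial is (6g - 5q)^2.
Hence 36g^2 - 60gq + 25q^2 ≥ 0.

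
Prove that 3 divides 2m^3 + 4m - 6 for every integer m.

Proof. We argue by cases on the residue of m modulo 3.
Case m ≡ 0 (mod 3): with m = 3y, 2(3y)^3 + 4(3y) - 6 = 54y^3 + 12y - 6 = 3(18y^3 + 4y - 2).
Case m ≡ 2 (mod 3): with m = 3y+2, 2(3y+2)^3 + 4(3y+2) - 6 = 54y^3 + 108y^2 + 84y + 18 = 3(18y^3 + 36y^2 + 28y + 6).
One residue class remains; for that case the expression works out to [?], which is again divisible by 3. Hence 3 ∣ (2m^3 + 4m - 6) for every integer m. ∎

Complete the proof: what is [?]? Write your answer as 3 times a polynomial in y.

3(18y^3 + 18y^2 + 10y)

Only m ≡ 1 (mod 3) is unaccounted for. Put m = 3y+1:
2(3y+1)^3 + 4(3y+1) - 6 expands to 54y^3 + 54y^2 + 30y,
and factoring out 3 leaves 3(18y^3 + 18y^2 + 10y).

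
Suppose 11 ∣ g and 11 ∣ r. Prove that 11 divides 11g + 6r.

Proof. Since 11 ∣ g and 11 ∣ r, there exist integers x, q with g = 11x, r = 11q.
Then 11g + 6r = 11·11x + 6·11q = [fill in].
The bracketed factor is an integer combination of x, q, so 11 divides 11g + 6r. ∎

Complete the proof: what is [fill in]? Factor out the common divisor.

11(6q + 11x)

Pull the common 11 out of every term: 11·11x + 6·11q = 11(6q + 11x).
6q + 11x is an integer, which exhibits the divisibility.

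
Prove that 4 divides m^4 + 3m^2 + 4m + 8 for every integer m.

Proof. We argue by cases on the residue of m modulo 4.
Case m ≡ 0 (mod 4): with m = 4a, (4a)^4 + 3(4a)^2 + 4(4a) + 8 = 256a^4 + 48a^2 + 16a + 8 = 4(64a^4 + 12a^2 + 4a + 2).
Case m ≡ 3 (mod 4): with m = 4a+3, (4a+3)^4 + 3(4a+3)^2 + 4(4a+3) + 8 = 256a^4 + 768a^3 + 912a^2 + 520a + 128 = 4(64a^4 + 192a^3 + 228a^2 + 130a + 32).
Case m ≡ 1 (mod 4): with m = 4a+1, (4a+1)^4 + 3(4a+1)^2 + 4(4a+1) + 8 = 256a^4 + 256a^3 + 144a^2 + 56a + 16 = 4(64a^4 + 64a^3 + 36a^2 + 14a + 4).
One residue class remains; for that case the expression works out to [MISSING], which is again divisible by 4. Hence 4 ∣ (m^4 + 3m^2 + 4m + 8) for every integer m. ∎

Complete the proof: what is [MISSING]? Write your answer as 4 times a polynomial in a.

The residues treated are {0, 3, 1}, so the missing case is m ≡ 2 (mod 4); write m = 4a+2.
Then (4a+2)^4 + 3(4a+2)^2 + 4(4a+2) + 8 = 256a^4 + 512a^3 + 432a^2 + 192a + 44 = 4(64a^4 + 128a^3 + 108a^2 + 48a + 11).

4(64a^4 + 128a^3 + 108a^2 + 48a + 11)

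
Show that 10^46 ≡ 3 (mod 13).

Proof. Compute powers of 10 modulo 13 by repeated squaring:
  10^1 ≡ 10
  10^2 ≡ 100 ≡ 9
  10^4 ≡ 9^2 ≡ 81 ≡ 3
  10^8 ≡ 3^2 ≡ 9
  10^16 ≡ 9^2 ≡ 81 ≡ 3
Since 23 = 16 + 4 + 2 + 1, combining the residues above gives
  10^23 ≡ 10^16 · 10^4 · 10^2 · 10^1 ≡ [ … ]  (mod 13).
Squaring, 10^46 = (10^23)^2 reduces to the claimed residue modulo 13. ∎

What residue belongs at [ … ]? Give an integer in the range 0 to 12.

4

10^16 · 10^4 · 10^2 · 10^1 ≡ 3 · 3 · 9 · 10 = 810.
810 mod 13 = 4, so 10^23 ≡ 4 (mod 13).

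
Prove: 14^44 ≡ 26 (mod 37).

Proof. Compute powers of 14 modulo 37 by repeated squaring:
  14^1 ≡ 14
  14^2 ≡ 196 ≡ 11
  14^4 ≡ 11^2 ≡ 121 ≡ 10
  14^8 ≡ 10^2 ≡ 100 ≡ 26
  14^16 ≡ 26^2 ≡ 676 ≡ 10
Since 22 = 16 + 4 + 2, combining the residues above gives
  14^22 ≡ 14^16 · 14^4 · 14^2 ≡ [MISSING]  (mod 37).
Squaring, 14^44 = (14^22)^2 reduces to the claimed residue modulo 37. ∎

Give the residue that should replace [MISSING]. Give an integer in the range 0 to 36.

14^16 · 14^4 · 14^2 ≡ 10 · 10 · 11 = 1100.
1100 mod 37 = 27, so 14^22 ≡ 27 (mod 37).

27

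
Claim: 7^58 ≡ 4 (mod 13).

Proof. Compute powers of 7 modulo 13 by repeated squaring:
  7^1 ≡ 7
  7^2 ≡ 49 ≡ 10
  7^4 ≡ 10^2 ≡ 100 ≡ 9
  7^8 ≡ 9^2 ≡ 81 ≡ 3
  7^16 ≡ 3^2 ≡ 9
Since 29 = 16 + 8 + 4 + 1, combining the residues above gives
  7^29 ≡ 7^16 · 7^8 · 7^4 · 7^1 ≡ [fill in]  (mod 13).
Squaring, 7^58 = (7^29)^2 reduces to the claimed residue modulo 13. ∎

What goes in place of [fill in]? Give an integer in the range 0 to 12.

Multiply the listed residues: 9 · 3 · 9 · 7 = 27 → 243 → 1701.
Reducing modulo 13: 1701 = 130·13 + 11, so 7^29 ≡ 11.

11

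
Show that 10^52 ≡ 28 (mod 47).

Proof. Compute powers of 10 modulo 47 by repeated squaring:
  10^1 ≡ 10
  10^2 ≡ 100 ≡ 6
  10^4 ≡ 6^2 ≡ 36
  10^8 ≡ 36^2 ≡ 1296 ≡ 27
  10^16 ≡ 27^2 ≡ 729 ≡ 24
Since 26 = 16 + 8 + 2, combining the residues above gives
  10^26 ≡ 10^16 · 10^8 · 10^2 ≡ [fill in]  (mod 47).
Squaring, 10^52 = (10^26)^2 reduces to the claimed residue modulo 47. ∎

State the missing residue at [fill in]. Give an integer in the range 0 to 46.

Multiply the listed residues: 24 · 27 · 6 = 648 → 3888.
Reducing modulo 47: 3888 = 82·47 + 34, so 10^26 ≡ 34.

34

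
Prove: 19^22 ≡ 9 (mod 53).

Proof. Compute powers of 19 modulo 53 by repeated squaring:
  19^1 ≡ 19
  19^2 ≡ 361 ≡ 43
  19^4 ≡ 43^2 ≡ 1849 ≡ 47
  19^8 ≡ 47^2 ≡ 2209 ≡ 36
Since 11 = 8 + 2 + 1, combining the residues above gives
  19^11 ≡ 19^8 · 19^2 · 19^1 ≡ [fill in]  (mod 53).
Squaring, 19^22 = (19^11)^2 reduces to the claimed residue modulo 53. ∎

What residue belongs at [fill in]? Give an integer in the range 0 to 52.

50

Multiply the listed residues: 36 · 43 · 19 = 1548 → 29412.
Reducing modulo 53: 29412 = 554·53 + 50, so 19^11 ≡ 50.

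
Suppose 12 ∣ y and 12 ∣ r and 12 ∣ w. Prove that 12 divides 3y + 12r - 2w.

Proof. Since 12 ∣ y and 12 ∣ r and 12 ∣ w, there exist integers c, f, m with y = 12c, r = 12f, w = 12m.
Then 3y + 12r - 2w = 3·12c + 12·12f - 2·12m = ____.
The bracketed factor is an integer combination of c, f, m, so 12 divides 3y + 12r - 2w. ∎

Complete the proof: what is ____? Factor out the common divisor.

12(3c + 12f - 2m)

Each term has a factor of 12: 3·12c + 12·12f - 2·12m = 12·(3c + 12f - 2m).
Since 3c + 12f - 2m is an integer, 12 ∣ (3y + 12r - 2w).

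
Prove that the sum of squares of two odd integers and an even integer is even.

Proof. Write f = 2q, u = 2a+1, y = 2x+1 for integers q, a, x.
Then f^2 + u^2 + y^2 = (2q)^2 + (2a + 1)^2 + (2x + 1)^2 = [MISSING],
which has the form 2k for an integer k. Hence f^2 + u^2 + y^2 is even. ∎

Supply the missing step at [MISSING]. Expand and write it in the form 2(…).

Expanding: (2q)^2 + (2a + 1)^2 + (2x + 1)^2 = 4a^2 + 4a + 4q^2 + 4x^2 + 4x + 2.
Every term is even; pulling out the factor of 2 gives 2(2a^2 + 2a + 2q^2 + 2x^2 + 2x + 1).

2(2a^2 + 2a + 2q^2 + 2x^2 + 2x + 1)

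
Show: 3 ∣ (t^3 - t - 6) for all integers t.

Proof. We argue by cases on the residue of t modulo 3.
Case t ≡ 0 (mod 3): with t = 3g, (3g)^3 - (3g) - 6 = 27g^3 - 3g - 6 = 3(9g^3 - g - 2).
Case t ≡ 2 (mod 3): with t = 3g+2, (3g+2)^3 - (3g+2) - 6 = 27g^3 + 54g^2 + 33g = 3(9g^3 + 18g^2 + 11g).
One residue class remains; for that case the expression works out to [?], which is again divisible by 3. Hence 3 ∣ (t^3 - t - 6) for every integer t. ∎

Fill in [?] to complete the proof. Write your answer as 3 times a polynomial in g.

The residues treated are {0, 2}, so the missing case is t ≡ 1 (mod 3); write t = 3g+1.
Then (3g+1)^3 - (3g+1) - 6 = 27g^3 + 27g^2 + 6g - 6 = 3(9g^3 + 9g^2 + 2g - 2).

3(9g^3 + 9g^2 + 2g - 2)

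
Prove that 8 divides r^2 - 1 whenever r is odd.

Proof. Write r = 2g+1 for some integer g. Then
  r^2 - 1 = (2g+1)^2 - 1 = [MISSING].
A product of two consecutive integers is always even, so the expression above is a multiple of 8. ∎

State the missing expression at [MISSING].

(2g+1)^2 - 1 = 4g^2 + 4g + 1 - 1 = 4g^2 + 4g = 4g(g+1).
Since g and g+1 are consecutive, g(g+1) is even, and 4·(even) is a multiple of 8.

4g(g + 1)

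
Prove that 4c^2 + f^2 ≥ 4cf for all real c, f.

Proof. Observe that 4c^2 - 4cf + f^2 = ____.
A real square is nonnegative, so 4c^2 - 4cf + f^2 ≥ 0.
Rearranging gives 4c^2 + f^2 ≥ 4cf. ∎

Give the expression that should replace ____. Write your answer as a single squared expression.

(2c - f)^2

The leading and trailing coefficients are 2^2 and 1^2, and 4 = 2·2·1, so the trinomial is (2c - f)^2.
Hence 4c^2 - 4cf + f^2 ≥ 0.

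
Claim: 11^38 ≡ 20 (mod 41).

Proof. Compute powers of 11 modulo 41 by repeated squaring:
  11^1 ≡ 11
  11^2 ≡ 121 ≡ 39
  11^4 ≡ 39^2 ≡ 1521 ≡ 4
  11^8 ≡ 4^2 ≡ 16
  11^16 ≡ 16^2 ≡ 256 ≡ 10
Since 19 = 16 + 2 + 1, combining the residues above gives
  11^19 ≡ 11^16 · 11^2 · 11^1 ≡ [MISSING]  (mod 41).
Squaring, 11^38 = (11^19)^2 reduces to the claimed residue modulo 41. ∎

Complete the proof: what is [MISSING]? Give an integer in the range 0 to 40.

Multiply the listed residues: 10 · 39 · 11 = 390 → 4290.
Reducing modulo 41: 4290 = 104·41 + 26, so 11^19 ≡ 26.

26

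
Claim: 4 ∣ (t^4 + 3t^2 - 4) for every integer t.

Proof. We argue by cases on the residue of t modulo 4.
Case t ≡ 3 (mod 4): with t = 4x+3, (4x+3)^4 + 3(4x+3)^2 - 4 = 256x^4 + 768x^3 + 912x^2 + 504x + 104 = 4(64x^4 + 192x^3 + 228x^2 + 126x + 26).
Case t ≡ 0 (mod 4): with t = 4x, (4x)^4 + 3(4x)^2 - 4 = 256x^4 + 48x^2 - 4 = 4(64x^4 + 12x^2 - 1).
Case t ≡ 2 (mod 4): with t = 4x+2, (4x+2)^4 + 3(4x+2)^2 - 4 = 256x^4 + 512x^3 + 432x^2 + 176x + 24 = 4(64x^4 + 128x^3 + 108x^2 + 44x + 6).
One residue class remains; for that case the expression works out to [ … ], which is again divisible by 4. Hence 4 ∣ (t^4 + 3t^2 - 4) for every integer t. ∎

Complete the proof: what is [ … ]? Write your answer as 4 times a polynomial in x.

4(64x^4 + 64x^3 + 36x^2 + 10x)

The residues treated are {3, 0, 2}, so the missing case is t ≡ 1 (mod 4); write t = 4x+1.
Then (4x+1)^4 + 3(4x+1)^2 - 4 = 256x^4 + 256x^3 + 144x^2 + 40x = 4(64x^4 + 64x^3 + 36x^2 + 10x).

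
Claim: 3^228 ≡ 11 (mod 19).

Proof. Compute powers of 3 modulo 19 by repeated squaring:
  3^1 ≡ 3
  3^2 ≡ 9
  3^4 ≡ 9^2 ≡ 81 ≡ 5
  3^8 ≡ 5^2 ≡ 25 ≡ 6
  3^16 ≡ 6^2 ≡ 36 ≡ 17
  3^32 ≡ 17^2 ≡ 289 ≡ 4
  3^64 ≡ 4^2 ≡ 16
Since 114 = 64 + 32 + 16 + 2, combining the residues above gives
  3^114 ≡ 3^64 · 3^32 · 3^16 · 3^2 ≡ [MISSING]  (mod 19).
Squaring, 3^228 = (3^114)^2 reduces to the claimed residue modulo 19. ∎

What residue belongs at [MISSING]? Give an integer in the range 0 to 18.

7

Multiply the listed residues: 16 · 4 · 17 · 9 = 64 → 1088 → 9792.
Reducing modulo 19: 9792 = 515·19 + 7, so 3^114 ≡ 7.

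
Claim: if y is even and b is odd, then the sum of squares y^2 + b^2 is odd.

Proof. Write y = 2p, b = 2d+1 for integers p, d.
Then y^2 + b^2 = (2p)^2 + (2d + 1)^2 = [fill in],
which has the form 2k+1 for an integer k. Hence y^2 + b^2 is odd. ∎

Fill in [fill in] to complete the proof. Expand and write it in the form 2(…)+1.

(2p)^2 + (2d + 1)^2 = 4d^2 + 4d + 4p^2 + 1
= 2(2d^2 + 2d + 2p^2) + 1.
Since 2d^2 + 2d + 2p^2 is an integer, the sum of squares is of the form 2k+1 for an integer k.

2(2d^2 + 2d + 2p^2) + 1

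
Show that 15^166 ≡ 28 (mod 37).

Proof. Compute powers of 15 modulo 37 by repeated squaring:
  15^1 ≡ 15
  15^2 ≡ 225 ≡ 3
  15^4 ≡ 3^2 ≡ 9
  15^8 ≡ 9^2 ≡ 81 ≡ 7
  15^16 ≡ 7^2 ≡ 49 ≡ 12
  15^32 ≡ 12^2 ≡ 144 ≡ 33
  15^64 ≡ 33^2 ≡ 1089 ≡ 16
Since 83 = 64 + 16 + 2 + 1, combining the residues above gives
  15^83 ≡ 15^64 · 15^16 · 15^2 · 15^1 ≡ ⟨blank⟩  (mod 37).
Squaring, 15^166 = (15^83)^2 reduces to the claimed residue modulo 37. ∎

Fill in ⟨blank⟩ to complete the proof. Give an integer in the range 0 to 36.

19

Multiply the listed residues: 16 · 12 · 3 · 15 = 192 → 576 → 8640.
Reducing modulo 37: 8640 = 233·37 + 19, so 15^83 ≡ 19.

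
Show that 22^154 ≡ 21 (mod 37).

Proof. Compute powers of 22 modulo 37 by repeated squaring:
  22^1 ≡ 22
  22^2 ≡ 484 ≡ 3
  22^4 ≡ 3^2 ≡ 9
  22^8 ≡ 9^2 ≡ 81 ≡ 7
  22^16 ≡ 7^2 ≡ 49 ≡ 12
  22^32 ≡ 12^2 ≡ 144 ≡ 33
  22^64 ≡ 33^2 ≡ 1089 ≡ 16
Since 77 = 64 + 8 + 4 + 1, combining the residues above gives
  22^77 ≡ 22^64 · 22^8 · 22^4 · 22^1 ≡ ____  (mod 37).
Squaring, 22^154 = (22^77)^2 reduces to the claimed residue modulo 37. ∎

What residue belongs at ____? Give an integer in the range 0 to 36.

13

22^64 · 22^8 · 22^4 · 22^1 ≡ 16 · 7 · 9 · 22 = 22176.
22176 mod 37 = 13, so 22^77 ≡ 13 (mod 37).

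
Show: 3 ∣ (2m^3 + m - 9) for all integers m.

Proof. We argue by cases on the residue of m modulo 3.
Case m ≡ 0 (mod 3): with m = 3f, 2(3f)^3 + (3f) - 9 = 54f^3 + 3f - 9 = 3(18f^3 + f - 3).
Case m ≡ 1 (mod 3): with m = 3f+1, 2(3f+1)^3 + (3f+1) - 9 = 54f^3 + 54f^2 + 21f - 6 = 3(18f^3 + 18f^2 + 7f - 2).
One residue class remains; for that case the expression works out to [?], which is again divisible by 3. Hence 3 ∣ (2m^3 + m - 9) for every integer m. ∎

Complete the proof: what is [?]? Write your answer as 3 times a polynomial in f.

3(18f^3 + 36f^2 + 25f + 3)

Only m ≡ 2 (mod 3) is unaccounted for. Put m = 3f+2:
2(3f+2)^3 + (3f+2) - 9 expands to 54f^3 + 108f^2 + 75f + 9,
and factoring out 3 leaves 3(18f^3 + 36f^2 + 25f + 3).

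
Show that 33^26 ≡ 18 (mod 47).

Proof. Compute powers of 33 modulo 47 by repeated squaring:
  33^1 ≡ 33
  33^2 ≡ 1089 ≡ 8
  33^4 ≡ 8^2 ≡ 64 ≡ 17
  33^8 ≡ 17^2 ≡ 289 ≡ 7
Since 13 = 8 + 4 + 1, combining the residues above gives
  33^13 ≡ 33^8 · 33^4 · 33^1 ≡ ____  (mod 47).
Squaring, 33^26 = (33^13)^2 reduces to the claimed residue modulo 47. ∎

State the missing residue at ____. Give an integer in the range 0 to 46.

26

33^8 · 33^4 · 33^1 ≡ 7 · 17 · 33 = 3927.
3927 mod 47 = 26, so 33^13 ≡ 26 (mod 47).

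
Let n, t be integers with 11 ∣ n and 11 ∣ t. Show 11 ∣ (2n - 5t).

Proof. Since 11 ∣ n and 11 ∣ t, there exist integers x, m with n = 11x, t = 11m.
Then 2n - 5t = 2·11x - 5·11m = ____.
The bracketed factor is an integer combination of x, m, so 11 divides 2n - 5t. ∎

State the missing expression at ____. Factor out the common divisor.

11(-5m + 2x)

Each term has a factor of 11: 2·11x - 5·11m = 11·(-5m + 2x).
Since -5m + 2x is an integer, 11 ∣ (2n - 5t).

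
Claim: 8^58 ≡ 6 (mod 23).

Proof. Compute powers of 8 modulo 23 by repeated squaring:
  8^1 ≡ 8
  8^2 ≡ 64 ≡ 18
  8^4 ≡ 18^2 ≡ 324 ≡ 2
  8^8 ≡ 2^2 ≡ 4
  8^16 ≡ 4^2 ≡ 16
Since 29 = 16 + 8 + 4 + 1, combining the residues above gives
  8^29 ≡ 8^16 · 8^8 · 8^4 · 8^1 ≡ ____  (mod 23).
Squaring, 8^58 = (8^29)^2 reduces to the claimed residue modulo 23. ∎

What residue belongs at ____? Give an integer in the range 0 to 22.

12

Multiply the listed residues: 16 · 4 · 2 · 8 = 64 → 128 → 1024.
Reducing modulo 23: 1024 = 44·23 + 12, so 8^29 ≡ 12.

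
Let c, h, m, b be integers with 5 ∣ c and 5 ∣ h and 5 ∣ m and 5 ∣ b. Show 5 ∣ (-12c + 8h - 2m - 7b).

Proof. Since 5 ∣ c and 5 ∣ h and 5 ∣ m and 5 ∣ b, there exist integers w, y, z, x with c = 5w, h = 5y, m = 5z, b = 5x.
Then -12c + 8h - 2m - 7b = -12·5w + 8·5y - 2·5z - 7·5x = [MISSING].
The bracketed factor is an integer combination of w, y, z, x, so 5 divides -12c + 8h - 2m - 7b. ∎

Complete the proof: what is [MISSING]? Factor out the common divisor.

Pull the common 5 out of every term: -12·5w + 8·5y - 2·5z - 7·5x = 5(-12w - 7x + 8y - 2z).
-12w - 7x + 8y - 2z is an integer, which exhibits the divisibility.

5(-12w - 7x + 8y - 2z)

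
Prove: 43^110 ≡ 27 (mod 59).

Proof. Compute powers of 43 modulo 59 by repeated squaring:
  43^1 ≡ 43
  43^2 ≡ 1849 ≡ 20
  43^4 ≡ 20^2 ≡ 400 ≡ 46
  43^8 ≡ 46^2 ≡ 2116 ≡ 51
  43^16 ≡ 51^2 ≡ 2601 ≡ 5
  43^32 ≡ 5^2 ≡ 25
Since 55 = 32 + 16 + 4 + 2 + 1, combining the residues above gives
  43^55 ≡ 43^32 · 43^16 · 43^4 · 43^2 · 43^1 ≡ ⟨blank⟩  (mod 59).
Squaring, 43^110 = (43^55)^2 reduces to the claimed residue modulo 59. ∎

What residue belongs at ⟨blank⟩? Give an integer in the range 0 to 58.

43^32 · 43^16 · 43^4 · 43^2 · 43^1 ≡ 25 · 5 · 46 · 20 · 43 = 4945000.
4945000 mod 59 = 33, so 43^55 ≡ 33 (mod 59).

33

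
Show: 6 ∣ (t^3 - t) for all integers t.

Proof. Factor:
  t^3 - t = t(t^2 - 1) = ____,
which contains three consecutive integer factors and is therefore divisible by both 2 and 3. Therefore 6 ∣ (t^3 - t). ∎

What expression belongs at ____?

t(t^2 - 1) = t(t - 1)(t + 1) = (t - 1)t(t + 1).
These three factors are consecutive integers, so their product is divisible by 6.

(t - 1)t(t + 1)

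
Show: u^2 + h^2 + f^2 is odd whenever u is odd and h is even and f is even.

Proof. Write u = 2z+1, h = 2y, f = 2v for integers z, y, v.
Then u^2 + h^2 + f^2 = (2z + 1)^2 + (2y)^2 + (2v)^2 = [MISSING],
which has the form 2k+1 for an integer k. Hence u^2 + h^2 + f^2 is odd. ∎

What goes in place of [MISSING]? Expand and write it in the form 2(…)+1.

(2z + 1)^2 + (2y)^2 + (2v)^2 = 4v^2 + 4y^2 + 4z^2 + 4z + 1
= 2(2v^2 + 2y^2 + 2z^2 + 2z) + 1.
Since 2v^2 + 2y^2 + 2z^2 + 2z is an integer, the sum of squares is of the form 2k+1 for an integer k.

2(2v^2 + 2y^2 + 2z^2 + 2z) + 1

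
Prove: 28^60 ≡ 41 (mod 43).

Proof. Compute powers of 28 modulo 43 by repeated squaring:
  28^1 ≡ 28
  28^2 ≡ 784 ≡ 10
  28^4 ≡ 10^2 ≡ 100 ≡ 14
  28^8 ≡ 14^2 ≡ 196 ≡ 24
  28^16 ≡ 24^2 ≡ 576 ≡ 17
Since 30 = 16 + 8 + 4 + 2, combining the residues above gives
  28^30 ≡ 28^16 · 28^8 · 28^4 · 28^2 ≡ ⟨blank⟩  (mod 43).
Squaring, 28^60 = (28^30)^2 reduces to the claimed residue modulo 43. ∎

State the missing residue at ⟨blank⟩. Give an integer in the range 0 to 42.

16

28^16 · 28^8 · 28^4 · 28^2 ≡ 17 · 24 · 14 · 10 = 57120.
57120 mod 43 = 16, so 28^30 ≡ 16 (mod 43).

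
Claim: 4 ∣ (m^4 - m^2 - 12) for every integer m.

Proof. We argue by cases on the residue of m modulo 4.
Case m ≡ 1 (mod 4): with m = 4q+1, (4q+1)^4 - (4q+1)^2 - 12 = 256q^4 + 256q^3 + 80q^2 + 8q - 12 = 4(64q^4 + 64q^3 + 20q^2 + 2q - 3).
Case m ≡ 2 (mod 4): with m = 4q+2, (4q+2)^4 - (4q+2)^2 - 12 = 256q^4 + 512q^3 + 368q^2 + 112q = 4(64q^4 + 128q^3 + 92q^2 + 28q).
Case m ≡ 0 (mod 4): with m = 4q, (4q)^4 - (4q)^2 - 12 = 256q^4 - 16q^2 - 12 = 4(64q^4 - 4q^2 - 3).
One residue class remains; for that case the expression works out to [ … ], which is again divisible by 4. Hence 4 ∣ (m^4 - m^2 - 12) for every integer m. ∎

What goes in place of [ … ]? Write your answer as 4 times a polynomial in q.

4(64q^4 + 192q^3 + 212q^2 + 102q + 15)

Only m ≡ 3 (mod 4) is unaccounted for. Put m = 4q+3:
(4q+3)^4 - (4q+3)^2 - 12 expands to 256q^4 + 768q^3 + 848q^2 + 408q + 60,
and factoring out 4 leaves 4(64q^4 + 192q^3 + 212q^2 + 102q + 15).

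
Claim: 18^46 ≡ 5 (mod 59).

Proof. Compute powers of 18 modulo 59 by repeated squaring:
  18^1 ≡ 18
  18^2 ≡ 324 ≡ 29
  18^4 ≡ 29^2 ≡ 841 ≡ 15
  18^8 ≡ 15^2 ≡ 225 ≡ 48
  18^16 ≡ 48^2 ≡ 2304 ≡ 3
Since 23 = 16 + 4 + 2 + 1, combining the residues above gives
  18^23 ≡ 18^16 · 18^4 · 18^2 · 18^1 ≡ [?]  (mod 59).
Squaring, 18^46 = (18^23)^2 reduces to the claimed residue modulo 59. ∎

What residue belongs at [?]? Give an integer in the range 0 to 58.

18^16 · 18^4 · 18^2 · 18^1 ≡ 3 · 15 · 29 · 18 = 23490.
23490 mod 59 = 8, so 18^23 ≡ 8 (mod 59).

8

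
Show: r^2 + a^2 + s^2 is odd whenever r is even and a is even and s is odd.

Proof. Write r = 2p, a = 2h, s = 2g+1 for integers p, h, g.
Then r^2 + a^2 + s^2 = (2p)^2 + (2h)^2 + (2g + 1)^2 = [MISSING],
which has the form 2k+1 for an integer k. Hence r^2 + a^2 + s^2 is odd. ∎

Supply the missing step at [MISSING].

(2p)^2 + (2h)^2 + (2g + 1)^2 = 4g^2 + 4g + 4h^2 + 4p^2 + 1
= 2(2g^2 + 2g + 2h^2 + 2p^2) + 1.
Since 2g^2 + 2g + 2h^2 + 2p^2 is an integer, the sum of squares is of the form 2k+1 for an integer k.

2(2g^2 + 2g + 2h^2 + 2p^2) + 1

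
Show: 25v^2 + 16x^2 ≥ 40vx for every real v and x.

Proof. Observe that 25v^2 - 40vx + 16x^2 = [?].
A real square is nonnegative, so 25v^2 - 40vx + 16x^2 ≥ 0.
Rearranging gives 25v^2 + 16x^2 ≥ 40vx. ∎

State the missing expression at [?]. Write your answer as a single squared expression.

(5v - 4x)^2

The leading and trailing coefficients are 5^2 and 4^2, and 40 = 2·5·4, so the trinomial is (5v - 4x)^2.
Hence 25v^2 - 40vx + 16x^2 ≥ 0.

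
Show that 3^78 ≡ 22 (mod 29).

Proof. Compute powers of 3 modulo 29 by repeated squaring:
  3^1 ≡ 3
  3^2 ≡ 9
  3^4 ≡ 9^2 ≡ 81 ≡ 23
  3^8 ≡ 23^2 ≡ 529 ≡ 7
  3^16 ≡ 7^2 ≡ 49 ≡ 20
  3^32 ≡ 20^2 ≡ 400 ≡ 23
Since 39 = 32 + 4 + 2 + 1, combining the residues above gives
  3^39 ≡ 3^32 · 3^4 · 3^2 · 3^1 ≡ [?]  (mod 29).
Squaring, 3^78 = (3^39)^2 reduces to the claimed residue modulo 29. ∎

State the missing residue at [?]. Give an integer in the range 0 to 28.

15

3^32 · 3^4 · 3^2 · 3^1 ≡ 23 · 23 · 9 · 3 = 14283.
14283 mod 29 = 15, so 3^39 ≡ 15 (mod 29).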